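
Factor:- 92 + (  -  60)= - 2^3*19^1 = - 152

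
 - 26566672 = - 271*98032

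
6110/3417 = 6110/3417 = 1.79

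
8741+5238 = 13979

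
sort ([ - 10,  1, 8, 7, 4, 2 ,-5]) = [ - 10, - 5, 1, 2, 4, 7, 8]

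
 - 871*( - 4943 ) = 4305353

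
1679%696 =287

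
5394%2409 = 576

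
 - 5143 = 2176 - 7319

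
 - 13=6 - 19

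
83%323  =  83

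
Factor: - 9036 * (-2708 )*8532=208773671616 = 2^6 * 3^5*79^1 * 251^1* 677^1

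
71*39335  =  2792785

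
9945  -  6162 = 3783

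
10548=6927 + 3621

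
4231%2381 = 1850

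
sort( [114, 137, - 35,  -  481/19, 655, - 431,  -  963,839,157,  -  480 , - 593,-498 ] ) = [  -  963, - 593, - 498  ,-480, - 431, - 35,-481/19,114,137, 157,655, 839]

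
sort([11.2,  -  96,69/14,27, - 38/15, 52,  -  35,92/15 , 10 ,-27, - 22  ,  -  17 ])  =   [ - 96, - 35, - 27, -22, - 17,-38/15, 69/14, 92/15,10,11.2,27, 52]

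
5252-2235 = 3017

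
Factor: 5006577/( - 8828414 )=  - 2^( - 1)*3^1*7^( - 1 )*281^1*673^( - 1)*937^(-1 )*5939^1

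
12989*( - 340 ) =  - 4416260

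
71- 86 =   -  15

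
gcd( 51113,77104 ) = 79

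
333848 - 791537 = -457689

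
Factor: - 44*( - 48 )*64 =135168  =  2^12*3^1*11^1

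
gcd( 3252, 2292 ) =12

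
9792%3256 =24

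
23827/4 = 23827/4 = 5956.75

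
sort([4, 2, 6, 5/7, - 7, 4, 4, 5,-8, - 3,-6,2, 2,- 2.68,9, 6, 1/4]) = [  -  8, - 7  ,-6,- 3, - 2.68,1/4, 5/7,2,2 , 2, 4 , 4, 4, 5, 6, 6, 9]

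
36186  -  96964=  - 60778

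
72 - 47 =25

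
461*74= 34114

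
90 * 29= 2610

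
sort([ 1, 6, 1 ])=[ 1,1,6 ]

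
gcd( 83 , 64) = 1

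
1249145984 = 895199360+353946624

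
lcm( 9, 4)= 36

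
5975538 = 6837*874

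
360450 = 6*60075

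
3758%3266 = 492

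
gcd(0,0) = 0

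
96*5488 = 526848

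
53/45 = 1  +  8/45 = 1.18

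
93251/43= 93251/43  =  2168.63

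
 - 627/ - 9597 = 209/3199 = 0.07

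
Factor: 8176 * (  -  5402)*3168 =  - 2^10*3^2*  7^1 *11^1*37^1*73^2 = - 139920270336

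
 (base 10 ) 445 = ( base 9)544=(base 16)1bd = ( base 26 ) H3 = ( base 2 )110111101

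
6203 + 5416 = 11619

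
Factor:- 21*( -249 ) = 5229 =3^2*7^1*83^1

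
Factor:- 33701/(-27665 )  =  5^( - 1)*11^( - 1 ) * 67^1 = 67/55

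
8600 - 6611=1989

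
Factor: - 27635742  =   - 2^1*3^4*23^1*7417^1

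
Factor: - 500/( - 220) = 5^2* 11^(-1 ) = 25/11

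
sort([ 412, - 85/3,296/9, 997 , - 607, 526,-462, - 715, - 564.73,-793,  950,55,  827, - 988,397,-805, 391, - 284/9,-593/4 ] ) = [ - 988,-805,- 793,-715, - 607,-564.73, -462,-593/4, - 284/9,-85/3,  296/9, 55,  391,397,412,526,827,  950,997 ] 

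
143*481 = 68783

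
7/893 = 7/893 = 0.01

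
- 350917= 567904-918821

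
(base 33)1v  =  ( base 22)2k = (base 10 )64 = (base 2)1000000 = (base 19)37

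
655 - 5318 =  - 4663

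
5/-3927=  - 5/3927 = - 0.00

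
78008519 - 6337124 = 71671395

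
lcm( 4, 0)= 0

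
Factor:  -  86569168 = - 2^4*7^1  *  17^1*19^1*2393^1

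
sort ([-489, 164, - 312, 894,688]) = [ - 489, - 312, 164,688,894]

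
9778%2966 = 880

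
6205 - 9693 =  - 3488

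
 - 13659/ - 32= 426 + 27/32  =  426.84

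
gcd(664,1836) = 4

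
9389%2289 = 233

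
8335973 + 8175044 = 16511017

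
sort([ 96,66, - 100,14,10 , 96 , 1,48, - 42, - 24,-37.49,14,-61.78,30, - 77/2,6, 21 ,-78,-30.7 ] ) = [ - 100, - 78, - 61.78, - 42, - 77/2, - 37.49,-30.7, - 24, 1, 6,  10 , 14, 14,21,  30, 48,  66 , 96 , 96]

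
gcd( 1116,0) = 1116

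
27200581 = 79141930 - 51941349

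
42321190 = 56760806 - 14439616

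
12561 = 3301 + 9260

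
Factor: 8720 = 2^4*5^1  *  109^1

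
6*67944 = 407664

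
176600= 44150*4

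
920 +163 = 1083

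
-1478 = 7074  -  8552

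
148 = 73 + 75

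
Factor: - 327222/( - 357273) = 98/107 =2^1*7^2*107^( - 1 ) 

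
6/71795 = 6/71795 = 0.00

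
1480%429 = 193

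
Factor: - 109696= - 2^7 *857^1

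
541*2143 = 1159363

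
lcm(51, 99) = 1683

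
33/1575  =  11/525   =  0.02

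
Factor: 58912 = 2^5*7^1 * 263^1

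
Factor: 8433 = 3^2 * 937^1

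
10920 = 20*546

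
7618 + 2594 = 10212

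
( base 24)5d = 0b10000101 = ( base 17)7e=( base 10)133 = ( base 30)4D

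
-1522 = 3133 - 4655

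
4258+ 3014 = 7272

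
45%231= 45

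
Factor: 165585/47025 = 3^(- 1)*5^ ( - 1)*7^1*11^( - 1 )*83^1 = 581/165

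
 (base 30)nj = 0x2c5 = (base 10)709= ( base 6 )3141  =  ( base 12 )4B1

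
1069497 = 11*97227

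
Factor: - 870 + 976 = 106  =  2^1 * 53^1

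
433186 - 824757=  - 391571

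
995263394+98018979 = 1093282373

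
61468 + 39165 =100633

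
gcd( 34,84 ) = 2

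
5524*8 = 44192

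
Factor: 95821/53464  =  2^( - 3 )*11^1* 31^1*41^(-1 )*163^( - 1)*281^1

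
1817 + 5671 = 7488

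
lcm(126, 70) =630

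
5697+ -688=5009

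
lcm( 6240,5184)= 336960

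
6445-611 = 5834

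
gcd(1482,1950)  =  78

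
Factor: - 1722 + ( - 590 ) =  -  2^3 * 17^2  =  - 2312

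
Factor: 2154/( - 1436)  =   - 2^( - 1 ) * 3^1 = - 3/2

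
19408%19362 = 46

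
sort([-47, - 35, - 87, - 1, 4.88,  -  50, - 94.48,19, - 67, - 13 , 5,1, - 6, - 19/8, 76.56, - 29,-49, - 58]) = [  -  94.48, - 87,-67, - 58, - 50, - 49,-47,-35,  -  29, - 13, - 6, - 19/8, - 1, 1, 4.88, 5, 19, 76.56]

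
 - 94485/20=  - 18897/4 =- 4724.25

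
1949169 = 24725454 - 22776285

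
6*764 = 4584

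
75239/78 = 75239/78=   964.60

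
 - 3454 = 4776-8230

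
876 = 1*876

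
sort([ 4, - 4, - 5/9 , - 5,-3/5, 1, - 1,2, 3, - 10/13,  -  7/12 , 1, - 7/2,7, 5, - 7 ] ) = [ - 7, - 5, -4, - 7/2, - 1, - 10/13, - 3/5,-7/12, - 5/9,1,  1 , 2, 3,4, 5, 7]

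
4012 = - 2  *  ( - 2006)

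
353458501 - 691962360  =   - 338503859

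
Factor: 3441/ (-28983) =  -1147/9661 = - 31^1*37^1*9661^(  -  1 )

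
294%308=294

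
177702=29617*6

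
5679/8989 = 5679/8989 = 0.63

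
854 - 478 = 376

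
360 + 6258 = 6618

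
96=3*32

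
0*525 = 0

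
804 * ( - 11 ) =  - 8844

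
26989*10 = 269890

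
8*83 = 664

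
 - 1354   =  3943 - 5297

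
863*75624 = 65263512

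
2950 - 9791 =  - 6841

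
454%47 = 31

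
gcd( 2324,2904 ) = 4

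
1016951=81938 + 935013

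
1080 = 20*54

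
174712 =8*21839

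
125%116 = 9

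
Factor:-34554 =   -  2^1*3^1*13^1*443^1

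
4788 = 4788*1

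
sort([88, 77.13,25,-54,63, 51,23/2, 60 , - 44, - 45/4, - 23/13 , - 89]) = [ - 89 , - 54, - 44, - 45/4, - 23/13,23/2, 25,  51,60,63, 77.13,88]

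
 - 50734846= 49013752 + - 99748598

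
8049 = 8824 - 775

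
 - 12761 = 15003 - 27764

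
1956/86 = 978/43 = 22.74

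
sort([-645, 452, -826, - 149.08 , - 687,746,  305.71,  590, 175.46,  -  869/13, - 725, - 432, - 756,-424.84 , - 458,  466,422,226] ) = [ - 826, - 756, - 725,-687, - 645, - 458, - 432, - 424.84 ,  -  149.08, - 869/13,175.46,226, 305.71,422, 452 , 466, 590, 746] 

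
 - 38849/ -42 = 38849/42= 924.98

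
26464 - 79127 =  - 52663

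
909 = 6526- 5617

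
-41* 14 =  -574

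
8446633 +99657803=108104436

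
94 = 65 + 29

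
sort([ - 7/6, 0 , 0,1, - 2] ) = [ - 2, - 7/6,0, 0, 1]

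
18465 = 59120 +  - 40655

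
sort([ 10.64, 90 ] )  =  [10.64, 90 ]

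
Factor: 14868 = 2^2 * 3^2*7^1*59^1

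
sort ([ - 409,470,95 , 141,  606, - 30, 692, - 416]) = [ - 416, - 409, - 30, 95, 141,470,606, 692]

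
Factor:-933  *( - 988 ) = 2^2 *3^1*13^1 * 19^1*311^1 = 921804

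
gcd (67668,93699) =3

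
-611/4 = -611/4= - 152.75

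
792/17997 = 264/5999=0.04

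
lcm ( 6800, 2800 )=47600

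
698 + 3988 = 4686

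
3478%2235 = 1243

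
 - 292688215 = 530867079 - 823555294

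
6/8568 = 1/1428 = 0.00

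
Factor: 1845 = 3^2*5^1*41^1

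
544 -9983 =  -9439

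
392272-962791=  -  570519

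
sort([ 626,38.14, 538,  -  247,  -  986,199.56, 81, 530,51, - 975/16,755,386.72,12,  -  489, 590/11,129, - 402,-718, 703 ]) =[-986,-718, - 489, - 402, - 247, - 975/16, 12,38.14, 51,590/11, 81,129,199.56,386.72,530, 538,626, 703,755]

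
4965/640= 7  +  97/128 = 7.76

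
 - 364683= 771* ( - 473)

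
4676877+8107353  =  12784230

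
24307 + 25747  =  50054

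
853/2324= 853/2324 = 0.37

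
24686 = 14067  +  10619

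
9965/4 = 9965/4 = 2491.25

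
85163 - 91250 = - 6087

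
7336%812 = 28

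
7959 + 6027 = 13986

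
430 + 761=1191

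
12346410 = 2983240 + 9363170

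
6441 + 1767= 8208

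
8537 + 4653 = 13190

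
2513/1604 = 2513/1604 = 1.57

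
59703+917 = 60620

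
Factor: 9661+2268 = 79^1*151^1 = 11929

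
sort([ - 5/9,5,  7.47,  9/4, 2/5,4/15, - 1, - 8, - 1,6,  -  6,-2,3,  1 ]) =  [ - 8,-6 , - 2, - 1,  -  1, - 5/9 , 4/15,2/5,1 , 9/4, 3 , 5, 6 , 7.47 ]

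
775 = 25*31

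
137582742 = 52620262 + 84962480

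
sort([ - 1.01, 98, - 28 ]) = [ - 28, - 1.01, 98]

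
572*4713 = 2695836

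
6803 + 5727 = 12530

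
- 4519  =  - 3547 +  -972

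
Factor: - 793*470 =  - 2^1*5^1*13^1*47^1*61^1 = -  372710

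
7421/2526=2 + 2369/2526 = 2.94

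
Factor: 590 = 2^1 * 5^1*59^1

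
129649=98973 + 30676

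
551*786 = 433086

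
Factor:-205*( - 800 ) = 164000=2^5*5^3*41^1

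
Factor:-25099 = -19^1*1321^1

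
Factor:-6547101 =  - 3^1  *11^1*198397^1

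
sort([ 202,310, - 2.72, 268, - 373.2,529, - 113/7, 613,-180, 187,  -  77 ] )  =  [-373.2, - 180, - 77, - 113/7, - 2.72, 187, 202,268, 310, 529, 613 ]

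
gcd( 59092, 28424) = 748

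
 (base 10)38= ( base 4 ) 212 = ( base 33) 15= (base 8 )46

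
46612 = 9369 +37243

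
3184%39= 25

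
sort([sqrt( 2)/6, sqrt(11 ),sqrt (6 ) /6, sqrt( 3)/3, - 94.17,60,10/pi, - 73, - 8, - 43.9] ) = [-94.17, -73,  -  43.9, - 8,sqrt(2) /6, sqrt( 6)/6,sqrt( 3 ) /3, 10/pi, sqrt( 11) , 60]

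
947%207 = 119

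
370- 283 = 87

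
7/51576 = 1/7368 =0.00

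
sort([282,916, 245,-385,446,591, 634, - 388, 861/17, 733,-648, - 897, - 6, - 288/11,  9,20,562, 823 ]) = [ - 897, - 648, - 388, -385,-288/11 , - 6, 9 , 20,861/17,245, 282,  446, 562,591, 634, 733, 823, 916]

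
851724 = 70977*12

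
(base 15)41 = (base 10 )61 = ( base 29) 23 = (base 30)21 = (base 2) 111101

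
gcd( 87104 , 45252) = 4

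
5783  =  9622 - 3839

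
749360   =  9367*80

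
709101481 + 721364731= 1430466212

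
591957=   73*8109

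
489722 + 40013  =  529735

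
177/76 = 2 + 25/76 =2.33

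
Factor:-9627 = - 3^1*3209^1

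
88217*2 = 176434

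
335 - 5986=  - 5651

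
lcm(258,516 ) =516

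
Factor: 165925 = 5^2*6637^1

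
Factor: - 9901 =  - 9901^1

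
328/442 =164/221  =  0.74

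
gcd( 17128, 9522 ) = 2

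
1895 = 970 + 925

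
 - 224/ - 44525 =224/44525  =  0.01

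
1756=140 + 1616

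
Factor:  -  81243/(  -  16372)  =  2^(-2 )*3^4*17^1*59^1*4093^( - 1)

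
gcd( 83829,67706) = 1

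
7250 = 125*58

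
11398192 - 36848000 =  - 25449808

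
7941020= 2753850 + 5187170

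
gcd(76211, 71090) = 1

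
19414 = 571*34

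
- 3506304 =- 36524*96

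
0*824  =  0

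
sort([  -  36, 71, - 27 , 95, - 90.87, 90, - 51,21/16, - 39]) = [ - 90.87, - 51,-39 , - 36, - 27,21/16,71,90, 95]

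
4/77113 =4/77113 = 0.00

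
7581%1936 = 1773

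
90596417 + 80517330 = 171113747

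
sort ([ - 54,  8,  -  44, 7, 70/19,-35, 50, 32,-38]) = [ - 54,-44, -38,- 35, 70/19,  7,8 , 32,50] 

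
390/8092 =195/4046 =0.05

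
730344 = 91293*8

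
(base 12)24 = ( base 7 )40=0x1C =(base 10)28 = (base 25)13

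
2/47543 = 2/47543 = 0.00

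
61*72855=4444155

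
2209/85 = 25 + 84/85 = 25.99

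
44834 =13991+30843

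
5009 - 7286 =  - 2277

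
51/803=51/803 =0.06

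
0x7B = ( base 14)8b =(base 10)123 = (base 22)5D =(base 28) 4B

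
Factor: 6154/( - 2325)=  - 2^1*3^( - 1) * 5^( - 2)*17^1 * 31^( - 1) * 181^1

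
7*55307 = 387149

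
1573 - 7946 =-6373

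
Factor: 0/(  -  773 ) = 0^1 = 0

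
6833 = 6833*1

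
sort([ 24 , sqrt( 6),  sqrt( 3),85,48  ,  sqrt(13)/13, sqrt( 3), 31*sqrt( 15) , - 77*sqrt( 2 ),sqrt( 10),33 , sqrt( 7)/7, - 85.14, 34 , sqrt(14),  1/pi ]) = [ - 77*sqrt(2), -85.14,sqrt( 13) /13,1/pi,sqrt(7)/7, sqrt( 3), sqrt(3 ),sqrt( 6),sqrt (10),sqrt( 14),24, 33, 34, 48, 85,31*sqrt( 15 )]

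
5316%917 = 731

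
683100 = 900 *759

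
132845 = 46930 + 85915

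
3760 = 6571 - 2811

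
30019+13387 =43406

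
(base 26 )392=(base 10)2264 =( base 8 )4330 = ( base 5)33024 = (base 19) 653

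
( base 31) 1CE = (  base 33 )17R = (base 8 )2503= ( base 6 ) 10123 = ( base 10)1347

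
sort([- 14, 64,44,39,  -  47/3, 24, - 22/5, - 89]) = [ - 89,-47/3 , - 14, - 22/5 , 24,39,44,64] 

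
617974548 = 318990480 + 298984068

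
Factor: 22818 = 2^1*3^1*3803^1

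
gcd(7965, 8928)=9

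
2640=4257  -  1617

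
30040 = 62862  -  32822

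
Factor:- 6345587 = -257^1  *  24691^1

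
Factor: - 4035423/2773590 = -22799/15670 =-2^(  -  1) *5^(-1 )*7^1*1567^( -1)*3257^1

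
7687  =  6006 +1681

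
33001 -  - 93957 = 126958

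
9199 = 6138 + 3061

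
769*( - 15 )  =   - 11535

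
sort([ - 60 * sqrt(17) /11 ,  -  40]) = [-40, -60 * sqrt(17 )/11 ] 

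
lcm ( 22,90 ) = 990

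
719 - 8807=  - 8088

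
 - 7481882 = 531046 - 8012928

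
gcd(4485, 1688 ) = 1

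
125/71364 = 125/71364  =  0.00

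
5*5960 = 29800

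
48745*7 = 341215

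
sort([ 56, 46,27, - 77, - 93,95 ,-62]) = [ - 93, - 77, - 62,27 , 46, 56,95]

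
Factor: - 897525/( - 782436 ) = 299175/260812= 2^( - 2)*3^1 * 5^2*3989^1*65203^( - 1 ) 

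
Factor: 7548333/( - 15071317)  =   - 3^1*13^1*37^1*1163^( - 1)*5231^1*12959^( - 1)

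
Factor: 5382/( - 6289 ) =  - 2^1  *  3^2 * 13^1*19^(-1 )* 23^1*331^ ( - 1)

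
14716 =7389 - - 7327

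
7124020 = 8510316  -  1386296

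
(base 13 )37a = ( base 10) 608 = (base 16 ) 260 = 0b1001100000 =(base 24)118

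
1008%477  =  54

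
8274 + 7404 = 15678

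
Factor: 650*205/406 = 66625/203 =5^3*7^(-1)*13^1*29^( - 1)*41^1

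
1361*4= 5444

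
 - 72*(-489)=35208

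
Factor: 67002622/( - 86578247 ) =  - 2^1*7^( - 2 ) * 1229^1*27259^1*1766903^( - 1)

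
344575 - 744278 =- 399703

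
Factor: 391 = 17^1 * 23^1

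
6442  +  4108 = 10550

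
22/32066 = 11/16033 = 0.00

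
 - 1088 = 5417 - 6505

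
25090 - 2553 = 22537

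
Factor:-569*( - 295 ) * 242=2^1*5^1*11^2  *59^1 *569^1 = 40620910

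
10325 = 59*175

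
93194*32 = 2982208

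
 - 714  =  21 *( -34 ) 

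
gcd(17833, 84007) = 1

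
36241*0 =0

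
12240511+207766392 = 220006903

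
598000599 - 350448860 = 247551739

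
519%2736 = 519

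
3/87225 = 1/29075 = 0.00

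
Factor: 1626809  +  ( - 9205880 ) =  -7579071 = -3^2*191^1*4409^1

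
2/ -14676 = - 1/7338 = - 0.00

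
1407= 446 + 961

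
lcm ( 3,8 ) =24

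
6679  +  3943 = 10622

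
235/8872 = 235/8872 = 0.03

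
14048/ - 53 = -266  +  50/53 = -  265.06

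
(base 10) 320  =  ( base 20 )g0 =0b101000000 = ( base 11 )271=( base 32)a0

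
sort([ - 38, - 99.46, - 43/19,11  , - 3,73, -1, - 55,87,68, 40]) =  [-99.46, - 55, - 38, - 3, - 43/19, - 1 , 11,40,68, 73, 87]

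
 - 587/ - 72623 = 587/72623   =  0.01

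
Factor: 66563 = 7^1*37^1*257^1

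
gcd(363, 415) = 1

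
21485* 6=128910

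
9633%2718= 1479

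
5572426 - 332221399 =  - 326648973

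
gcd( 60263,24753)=1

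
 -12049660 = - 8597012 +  - 3452648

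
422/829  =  422/829= 0.51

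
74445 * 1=74445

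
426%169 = 88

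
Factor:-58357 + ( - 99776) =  - 158133 = - 3^1*52711^1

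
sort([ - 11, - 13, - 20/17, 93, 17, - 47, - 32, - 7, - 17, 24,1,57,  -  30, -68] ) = [ - 68, - 47, - 32, - 30, - 17, - 13, - 11, - 7, - 20/17, 1,17,24, 57, 93 ] 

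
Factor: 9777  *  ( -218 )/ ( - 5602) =3^1*109^1*2801^( - 1 )*3259^1 =1065693/2801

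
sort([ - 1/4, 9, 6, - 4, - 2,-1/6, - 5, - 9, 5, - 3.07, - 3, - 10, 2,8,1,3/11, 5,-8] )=[ - 10,-9,-8, - 5 ,  -  4, - 3.07, - 3,-2, - 1/4, -1/6,3/11,1,2, 5, 5,6, 8, 9 ]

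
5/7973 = 5/7973 =0.00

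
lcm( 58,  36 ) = 1044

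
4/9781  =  4/9781 =0.00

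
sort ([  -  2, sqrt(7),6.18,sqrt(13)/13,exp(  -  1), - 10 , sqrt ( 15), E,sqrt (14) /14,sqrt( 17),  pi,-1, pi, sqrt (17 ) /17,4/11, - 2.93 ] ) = [-10, - 2.93, - 2, - 1,sqrt( 17) /17, sqrt( 14)/14 , sqrt(13)/13,4/11,exp(  -  1),sqrt(7),E,pi,pi, sqrt(15),sqrt(17 ),6.18]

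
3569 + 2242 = 5811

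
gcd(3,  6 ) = 3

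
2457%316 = 245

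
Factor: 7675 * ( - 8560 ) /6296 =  - 2^1*5^3*107^1*307^1 * 787^ ( - 1) =-8212250/787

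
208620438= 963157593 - 754537155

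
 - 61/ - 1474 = 61/1474=0.04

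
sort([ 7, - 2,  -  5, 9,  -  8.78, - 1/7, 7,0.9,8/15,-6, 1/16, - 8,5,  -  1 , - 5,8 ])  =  [-8.78,-8,-6, - 5, - 5, - 2, - 1,  -  1/7, 1/16,  8/15,0.9,5, 7, 7,8, 9]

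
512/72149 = 512/72149 = 0.01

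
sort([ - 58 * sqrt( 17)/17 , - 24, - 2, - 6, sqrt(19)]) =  [ - 24,- 58 * sqrt( 17)/17, - 6  , - 2,sqrt( 19) ] 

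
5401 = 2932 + 2469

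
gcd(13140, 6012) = 36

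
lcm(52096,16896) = 625152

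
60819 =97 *627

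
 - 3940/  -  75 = 52 + 8/15 =52.53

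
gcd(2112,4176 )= 48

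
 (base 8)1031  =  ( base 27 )JO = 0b1000011001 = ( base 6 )2253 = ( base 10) 537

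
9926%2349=530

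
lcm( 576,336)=4032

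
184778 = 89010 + 95768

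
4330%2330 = 2000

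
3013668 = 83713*36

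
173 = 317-144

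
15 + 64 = 79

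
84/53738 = 42/26869= 0.00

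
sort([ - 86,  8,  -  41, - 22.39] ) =[-86, - 41, - 22.39,8] 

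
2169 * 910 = 1973790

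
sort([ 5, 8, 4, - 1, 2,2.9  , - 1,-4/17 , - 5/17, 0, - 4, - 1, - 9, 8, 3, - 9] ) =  [ - 9, - 9, - 4, - 1, - 1, - 1,- 5/17, -4/17, 0,2, 2.9,3, 4, 5,8 , 8]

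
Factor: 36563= 36563^1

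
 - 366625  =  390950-757575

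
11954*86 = 1028044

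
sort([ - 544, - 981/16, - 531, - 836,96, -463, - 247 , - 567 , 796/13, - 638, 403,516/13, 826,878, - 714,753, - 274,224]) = [-836, - 714,-638, - 567, - 544, - 531, - 463, - 274, - 247 , - 981/16, 516/13, 796/13,96, 224, 403,753, 826, 878]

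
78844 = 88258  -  9414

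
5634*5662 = 31899708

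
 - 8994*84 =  - 755496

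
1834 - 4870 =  - 3036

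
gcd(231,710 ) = 1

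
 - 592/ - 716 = 148/179= 0.83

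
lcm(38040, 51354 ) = 1027080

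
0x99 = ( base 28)5d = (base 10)153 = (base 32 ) 4P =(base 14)ad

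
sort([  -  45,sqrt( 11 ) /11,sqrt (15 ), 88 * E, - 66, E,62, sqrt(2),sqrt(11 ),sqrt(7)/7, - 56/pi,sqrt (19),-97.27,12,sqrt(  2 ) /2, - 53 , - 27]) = [ - 97.27, - 66, - 53, - 45,-27, - 56/pi, sqrt (11) /11,sqrt( 7 )/7,  sqrt(2)/2, sqrt(2 ),E, sqrt(11), sqrt (15), sqrt( 19),12, 62,88 *E] 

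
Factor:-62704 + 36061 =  - 3^1 * 83^1 * 107^1 = -  26643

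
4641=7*663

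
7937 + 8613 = 16550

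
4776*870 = 4155120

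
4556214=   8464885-3908671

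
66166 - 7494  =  58672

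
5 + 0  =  5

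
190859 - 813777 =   -  622918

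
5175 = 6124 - 949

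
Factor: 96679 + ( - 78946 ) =3^1*23^1*257^1 = 17733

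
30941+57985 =88926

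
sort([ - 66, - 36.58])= [  -  66, - 36.58]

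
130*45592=5926960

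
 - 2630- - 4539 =1909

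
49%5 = 4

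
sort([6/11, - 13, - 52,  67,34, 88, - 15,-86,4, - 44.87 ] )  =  [ - 86,- 52, - 44.87, - 15, - 13, 6/11, 4, 34, 67,88] 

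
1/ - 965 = -1 + 964/965 = - 0.00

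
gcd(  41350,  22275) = 25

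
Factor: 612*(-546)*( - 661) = 2^3*3^3*7^1*13^1*17^1*661^1= 220874472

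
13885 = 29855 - 15970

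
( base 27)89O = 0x17d3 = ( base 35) 4Y9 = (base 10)6099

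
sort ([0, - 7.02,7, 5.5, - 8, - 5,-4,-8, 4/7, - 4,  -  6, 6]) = [ - 8, - 8, - 7.02,-6,-5 ,-4, - 4, 0, 4/7, 5.5,6, 7]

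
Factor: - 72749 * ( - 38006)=2^1*23^1*31^1*613^1 * 3163^1=2764898494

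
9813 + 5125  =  14938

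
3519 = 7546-4027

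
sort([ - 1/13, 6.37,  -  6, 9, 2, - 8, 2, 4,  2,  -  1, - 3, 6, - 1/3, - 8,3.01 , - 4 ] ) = [ - 8 , - 8, - 6, - 4,  -  3, - 1, - 1/3, - 1/13,2,2, 2,3.01,4, 6, 6.37, 9 ]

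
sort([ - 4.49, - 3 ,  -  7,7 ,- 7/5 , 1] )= [-7, - 4.49, - 3, - 7/5,1,7 ]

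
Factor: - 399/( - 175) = 57/25 = 3^1 * 5^( - 2) * 19^1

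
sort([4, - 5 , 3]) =[ - 5,3,4]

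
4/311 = 4/311= 0.01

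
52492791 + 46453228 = 98946019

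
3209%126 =59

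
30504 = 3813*8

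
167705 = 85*1973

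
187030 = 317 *590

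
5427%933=762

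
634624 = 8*79328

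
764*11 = 8404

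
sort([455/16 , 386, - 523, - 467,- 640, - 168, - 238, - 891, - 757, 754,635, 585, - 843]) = [ - 891,-843,  -  757, - 640,-523,  -  467, - 238, - 168,  455/16 , 386,585,635 , 754]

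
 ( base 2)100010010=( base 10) 274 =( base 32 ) 8I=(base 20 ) DE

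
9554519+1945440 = 11499959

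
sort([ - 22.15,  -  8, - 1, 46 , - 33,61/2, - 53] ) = [ - 53,-33,  -  22.15, - 8,-1,61/2,46]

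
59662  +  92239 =151901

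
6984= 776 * 9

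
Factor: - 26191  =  -11^1*2381^1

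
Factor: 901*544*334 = 2^6*17^2*53^1*167^1 = 163708096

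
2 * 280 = 560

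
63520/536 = 118+34/67 = 118.51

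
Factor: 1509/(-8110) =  - 2^ ( - 1 )*3^1*5^( - 1)*503^1*811^( - 1 )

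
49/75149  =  49/75149 =0.00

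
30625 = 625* 49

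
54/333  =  6/37 = 0.16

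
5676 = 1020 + 4656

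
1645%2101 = 1645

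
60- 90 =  - 30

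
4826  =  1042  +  3784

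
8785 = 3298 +5487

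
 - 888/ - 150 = 5 + 23/25 = 5.92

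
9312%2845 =777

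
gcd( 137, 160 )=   1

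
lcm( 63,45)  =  315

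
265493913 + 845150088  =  1110644001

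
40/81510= 4/8151 = 0.00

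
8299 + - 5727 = 2572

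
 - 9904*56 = -554624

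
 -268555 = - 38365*7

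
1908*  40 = 76320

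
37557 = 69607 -32050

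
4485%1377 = 354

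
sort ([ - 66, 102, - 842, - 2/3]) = [ - 842, -66, - 2/3, 102] 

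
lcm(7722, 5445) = 424710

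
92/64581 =92/64581 = 0.00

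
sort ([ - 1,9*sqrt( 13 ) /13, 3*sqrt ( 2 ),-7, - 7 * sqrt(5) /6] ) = [ - 7, - 7 * sqrt(5 ) /6, - 1,  9*sqrt(13)/13, 3*sqrt( 2) ]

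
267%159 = 108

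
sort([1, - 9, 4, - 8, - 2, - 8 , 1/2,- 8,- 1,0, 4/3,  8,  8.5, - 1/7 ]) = [ - 9,- 8, - 8,  -  8,  -  2,-1, - 1/7, 0, 1/2,1, 4/3, 4,8, 8.5 ] 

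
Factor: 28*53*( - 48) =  - 2^6*3^1*7^1*53^1 = - 71232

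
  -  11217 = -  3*3739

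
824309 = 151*5459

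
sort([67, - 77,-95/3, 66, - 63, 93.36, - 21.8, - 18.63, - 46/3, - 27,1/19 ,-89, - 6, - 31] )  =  [ - 89,-77,-63, - 95/3, - 31, - 27, - 21.8,  -  18.63, - 46/3,  -  6, 1/19,  66, 67,93.36]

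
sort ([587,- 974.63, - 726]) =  [ - 974.63,  -  726,587]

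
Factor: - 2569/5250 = - 2^(-1)*3^(-1)*5^(-3) * 367^1 = - 367/750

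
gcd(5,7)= 1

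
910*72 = 65520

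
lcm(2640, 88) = 2640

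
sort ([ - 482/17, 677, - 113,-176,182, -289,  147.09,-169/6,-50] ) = [- 289,  -  176 , - 113, - 50, -482/17, - 169/6, 147.09,182, 677 ] 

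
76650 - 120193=-43543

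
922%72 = 58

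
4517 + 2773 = 7290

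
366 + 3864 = 4230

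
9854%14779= 9854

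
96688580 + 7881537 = 104570117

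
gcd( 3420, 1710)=1710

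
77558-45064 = 32494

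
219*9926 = 2173794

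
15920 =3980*4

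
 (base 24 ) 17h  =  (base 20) 1i1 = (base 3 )1001012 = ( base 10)761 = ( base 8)1371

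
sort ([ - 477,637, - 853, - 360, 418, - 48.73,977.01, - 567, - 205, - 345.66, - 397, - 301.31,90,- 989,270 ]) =[-989, - 853, - 567,-477, - 397,-360,- 345.66 , - 301.31,-205, - 48.73, 90,270,  418, 637,977.01] 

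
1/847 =1/847=0.00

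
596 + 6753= 7349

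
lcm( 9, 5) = 45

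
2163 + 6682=8845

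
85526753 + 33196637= 118723390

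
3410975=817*4175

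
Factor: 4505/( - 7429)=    - 265/437  =  - 5^1*19^( - 1)* 23^(-1)*53^1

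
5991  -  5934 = 57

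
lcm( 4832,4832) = 4832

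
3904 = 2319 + 1585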